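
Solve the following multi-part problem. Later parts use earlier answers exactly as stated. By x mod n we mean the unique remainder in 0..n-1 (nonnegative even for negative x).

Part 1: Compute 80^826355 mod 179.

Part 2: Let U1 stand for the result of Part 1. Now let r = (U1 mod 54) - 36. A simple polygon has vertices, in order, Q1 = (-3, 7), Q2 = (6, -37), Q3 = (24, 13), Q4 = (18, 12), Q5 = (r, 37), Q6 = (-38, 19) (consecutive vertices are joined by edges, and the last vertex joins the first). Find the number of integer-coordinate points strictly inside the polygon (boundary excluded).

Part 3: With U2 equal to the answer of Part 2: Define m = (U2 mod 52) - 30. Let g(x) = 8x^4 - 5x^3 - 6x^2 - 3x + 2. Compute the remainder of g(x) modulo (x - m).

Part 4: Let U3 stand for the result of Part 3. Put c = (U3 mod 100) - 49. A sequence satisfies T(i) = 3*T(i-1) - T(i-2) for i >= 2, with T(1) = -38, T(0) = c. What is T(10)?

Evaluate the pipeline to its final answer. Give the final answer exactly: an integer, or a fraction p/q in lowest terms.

Part 1: squarings mod 179: 80^1=80, 80^2=135, 80^4=146, 80^8=15, 80^16=46, 80^32=147, 80^64=129, 80^128=173, 80^256=36, 80^512=43, 80^1024=59, 80^2048=80, 80^4096=135, 80^8192=146, 80^16384=15, 80^32768=46, 80^65536=147, 80^131072=129, 80^262144=173, 80^524288=36; 80^826355 = 80^1 * 80^2 * 80^16 * 80^32 * 80^64 * 80^128 * 80^256 * 80^512 * 80^2048 * 80^4096 * 80^32768 * 80^262144 * 80^524288 = 16 (mod 179); answer 16
Part 2: U1 = 16; r = -20; cross terms: (-3*-37 - 6*7)=69, (6*13 - 24*-37)=966, (24*12 - 18*13)=54, (18*37 - -20*12)=906, (-20*19 - -38*37)=1026, (-38*7 - -3*19)=-209; twice the area = |2812| = 2812; area = 1406; boundary points = 1 + 2 + 1 + 1 + 18 + 1 = 24; strictly interior points = area - boundary/2 + 1 = 1395; answer 1395
Part 3: U2 = 1395; m = 13; remainder = value at the root: 8*(13)^4 - 5*(13)^3 - 6*(13)^2 - 3*(13)^1 + 2 = (228488) + (-10985) + (-1014) + (-39) + (2) = 216452; answer 216452
Part 4: U3 = 216452; c = 3; T(2) = 3*(-38) - 1*(3) = -117; iterating: T(2)=-117, T(3)=-313, T(4)=-822, T(5)=-2153, T(6)=-5637, T(7)=-14758, T(8)=-38637, T(9)=-101153, T(10)=-264822; answer -264822

-264822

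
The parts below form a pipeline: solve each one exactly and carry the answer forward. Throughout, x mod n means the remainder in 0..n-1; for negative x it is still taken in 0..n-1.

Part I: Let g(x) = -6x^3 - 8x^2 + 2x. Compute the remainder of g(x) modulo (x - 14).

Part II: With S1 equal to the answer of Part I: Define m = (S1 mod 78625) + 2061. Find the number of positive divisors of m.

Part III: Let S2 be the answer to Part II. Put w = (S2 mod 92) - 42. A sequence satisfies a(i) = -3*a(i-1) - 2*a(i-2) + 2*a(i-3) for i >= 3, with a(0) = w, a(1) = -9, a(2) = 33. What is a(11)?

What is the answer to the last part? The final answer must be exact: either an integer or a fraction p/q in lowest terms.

35171

Part I: remainder = value at the root: -6*(14)^3 - 8*(14)^2 + 2*(14)^1 = (-16464) + (-1568) + (28) = -18004; answer -18004
Part II: S1 = -18004; m = 62682; 62682 = 2 * 3 * 31 * 337; number of divisors = (1+1) * (1+1) * (1+1) * (1+1) = 16; answer 16
Part III: S2 = 16; w = -26; a(3) = -3*(33) - 2*(-9) + 2*(-26) = -133; iterating: a(3)=-133, a(4)=315, a(5)=-613, a(6)=943, a(7)=-973, a(8)=-193, a(9)=4411, a(10)=-14793, a(11)=35171; answer 35171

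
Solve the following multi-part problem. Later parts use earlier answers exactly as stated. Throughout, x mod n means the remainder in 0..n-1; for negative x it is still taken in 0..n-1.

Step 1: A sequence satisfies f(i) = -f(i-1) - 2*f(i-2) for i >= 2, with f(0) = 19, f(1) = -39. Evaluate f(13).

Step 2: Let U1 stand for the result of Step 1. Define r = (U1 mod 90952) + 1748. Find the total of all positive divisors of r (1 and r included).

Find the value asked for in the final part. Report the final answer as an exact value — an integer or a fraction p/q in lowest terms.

Step 1: f(2) = -1*(-39) - 2*(19) = 1; iterating: f(2)=1, f(3)=77, f(4)=-79, f(5)=-75, f(6)=233, f(7)=-83, f(8)=-383, f(9)=549, f(10)=217, f(11)=-1315, f(12)=881, f(13)=1749; answer 1749
Step 2: U1 = 1749; r = 3497; 3497 = 13 * 269; sigma = (1 + 13) * (1 + 269) = 14 * 270 = 3780; answer 3780

3780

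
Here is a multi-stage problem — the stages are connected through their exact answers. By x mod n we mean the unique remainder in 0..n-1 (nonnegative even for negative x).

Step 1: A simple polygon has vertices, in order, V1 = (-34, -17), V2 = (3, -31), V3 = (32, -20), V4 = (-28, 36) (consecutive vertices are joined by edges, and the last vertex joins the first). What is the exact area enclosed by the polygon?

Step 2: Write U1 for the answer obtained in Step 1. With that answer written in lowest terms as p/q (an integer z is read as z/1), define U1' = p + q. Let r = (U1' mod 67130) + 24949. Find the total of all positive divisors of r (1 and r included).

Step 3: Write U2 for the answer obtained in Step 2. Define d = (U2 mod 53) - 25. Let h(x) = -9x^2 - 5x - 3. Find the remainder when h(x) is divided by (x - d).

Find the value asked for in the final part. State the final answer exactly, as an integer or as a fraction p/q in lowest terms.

Step 1: cross terms: (-34*-31 - 3*-17)=1105, (3*-20 - 32*-31)=932, (32*36 - -28*-20)=592, (-28*-17 - -34*36)=1700; twice the area = |4329| = 4329; area = 4329/2; answer 4329/2
Step 2: U1 = 4329/2; threaded value p + q = 4331; r = 29280; 29280 = 2^5 * 3 * 5 * 61; sigma = (1 + 2 + 4 + 8 + 16 + 32) * (1 + 3) * (1 + 5) * (1 + 61) = 63 * 4 * 6 * 62 = 93744; answer 93744
Step 3: U2 = 93744; d = 15; remainder = value at the root: -9*(15)^2 - 5*(15)^1 - 3 = (-2025) + (-75) + (-3) = -2103; answer -2103

-2103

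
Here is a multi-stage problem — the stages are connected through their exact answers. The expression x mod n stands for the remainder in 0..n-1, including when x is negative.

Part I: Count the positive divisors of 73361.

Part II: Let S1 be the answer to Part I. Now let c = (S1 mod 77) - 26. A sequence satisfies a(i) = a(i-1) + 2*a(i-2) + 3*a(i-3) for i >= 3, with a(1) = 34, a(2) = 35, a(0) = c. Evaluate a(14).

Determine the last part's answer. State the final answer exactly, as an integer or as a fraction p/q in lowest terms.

915524

Part I: 73361 is prime, so its only divisors are 1 and 73361; count = 2; answer 2
Part II: S1 = 2; c = -24; a(3) = 1*(35) + 2*(34) + 3*(-24) = 31; iterating: a(3)=31, a(4)=203, a(5)=370, a(6)=869, a(7)=2218, a(8)=5066, a(9)=12109, a(10)=28895, a(11)=68311, a(12)=162428, a(13)=385735, a(14)=915524; answer 915524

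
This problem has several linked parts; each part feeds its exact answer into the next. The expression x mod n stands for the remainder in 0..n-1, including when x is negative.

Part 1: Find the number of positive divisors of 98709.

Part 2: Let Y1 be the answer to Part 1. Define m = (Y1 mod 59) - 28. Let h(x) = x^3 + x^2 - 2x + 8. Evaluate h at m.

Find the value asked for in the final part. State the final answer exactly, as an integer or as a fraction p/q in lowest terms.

-7552

Part 1: 98709 = 3 * 13 * 2531; number of divisors = (1+1) * (1+1) * (1+1) = 8; answer 8
Part 2: Y1 = 8; m = -20; 1*(-20)^3 + 1*(-20)^2 - 2*(-20)^1 + 8 = (-8000) + (400) + (40) + (8) = -7552; answer -7552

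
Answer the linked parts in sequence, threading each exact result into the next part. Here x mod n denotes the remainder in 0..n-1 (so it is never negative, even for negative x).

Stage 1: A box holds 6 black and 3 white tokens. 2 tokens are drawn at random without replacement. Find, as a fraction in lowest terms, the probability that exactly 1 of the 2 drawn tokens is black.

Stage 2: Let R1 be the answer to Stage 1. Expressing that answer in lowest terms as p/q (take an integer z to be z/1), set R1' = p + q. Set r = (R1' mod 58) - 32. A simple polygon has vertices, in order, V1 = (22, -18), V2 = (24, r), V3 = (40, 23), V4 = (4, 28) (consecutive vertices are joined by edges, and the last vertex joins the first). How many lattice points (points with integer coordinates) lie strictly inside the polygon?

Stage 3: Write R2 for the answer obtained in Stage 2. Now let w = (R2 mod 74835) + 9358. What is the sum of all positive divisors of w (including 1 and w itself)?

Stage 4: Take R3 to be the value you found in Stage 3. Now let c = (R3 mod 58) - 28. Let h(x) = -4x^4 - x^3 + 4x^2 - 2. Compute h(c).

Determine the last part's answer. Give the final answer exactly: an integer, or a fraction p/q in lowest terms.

Stage 1: total draws C(9,2) = 36; favorable C(6,1)*C(3,1) = 18; P = 1/2; answer 1/2
Stage 2: R1 = 1/2; threaded value p + q = 3; r = -29; cross terms: (22*-29 - 24*-18)=-206, (24*23 - 40*-29)=1712, (40*28 - 4*23)=1028, (4*-18 - 22*28)=-688; twice the area = |1846| = 1846; area = 923; boundary points = 1 + 4 + 1 + 2 = 8; strictly interior points = area - boundary/2 + 1 = 920; answer 920
Stage 3: R2 = 920; w = 10278; 10278 = 2 * 3^2 * 571; sigma = (1 + 2) * (1 + 3 + 9) * (1 + 571) = 3 * 13 * 572 = 22308; answer 22308
Stage 4: R3 = 22308; c = 8; -4*(8)^4 - 1*(8)^3 + 4*(8)^2 - 2 = (-16384) + (-512) + (256) + (-2) = -16642; answer -16642

-16642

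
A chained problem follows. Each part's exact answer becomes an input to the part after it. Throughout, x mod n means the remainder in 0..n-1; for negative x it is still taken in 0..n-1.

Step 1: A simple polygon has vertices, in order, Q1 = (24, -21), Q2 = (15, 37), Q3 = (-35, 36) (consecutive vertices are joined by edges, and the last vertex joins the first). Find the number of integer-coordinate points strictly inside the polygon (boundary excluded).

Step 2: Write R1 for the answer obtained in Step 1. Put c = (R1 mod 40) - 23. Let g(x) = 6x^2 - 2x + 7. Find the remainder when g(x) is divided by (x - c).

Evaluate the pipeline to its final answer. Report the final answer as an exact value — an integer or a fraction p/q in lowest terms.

Step 1: cross terms: (24*37 - 15*-21)=1203, (15*36 - -35*37)=1835, (-35*-21 - 24*36)=-129; twice the area = |2909| = 2909; area = 2909/2; boundary points = 1 + 1 + 1 = 3; strictly interior points = area - boundary/2 + 1 = 1454; answer 1454
Step 2: R1 = 1454; c = -9; remainder = value at the root: 6*(-9)^2 - 2*(-9)^1 + 7 = (486) + (18) + (7) = 511; answer 511

511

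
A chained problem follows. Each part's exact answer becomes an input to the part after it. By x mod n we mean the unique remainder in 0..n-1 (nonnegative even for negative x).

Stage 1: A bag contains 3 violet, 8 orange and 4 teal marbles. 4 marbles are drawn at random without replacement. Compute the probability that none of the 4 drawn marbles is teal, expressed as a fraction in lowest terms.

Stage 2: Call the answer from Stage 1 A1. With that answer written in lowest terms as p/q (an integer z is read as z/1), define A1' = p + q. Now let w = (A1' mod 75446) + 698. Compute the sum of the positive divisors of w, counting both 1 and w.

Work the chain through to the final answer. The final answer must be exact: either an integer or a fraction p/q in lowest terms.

812

Stage 1: total draws C(15,4) = 1365; favorable C(11,4) = 330; P = 22/91; answer 22/91
Stage 2: A1 = 22/91; threaded value p + q = 113; w = 811; 811 is prime, so its only divisors are 1 and 811; sigma = 1 + 811 = 812; answer 812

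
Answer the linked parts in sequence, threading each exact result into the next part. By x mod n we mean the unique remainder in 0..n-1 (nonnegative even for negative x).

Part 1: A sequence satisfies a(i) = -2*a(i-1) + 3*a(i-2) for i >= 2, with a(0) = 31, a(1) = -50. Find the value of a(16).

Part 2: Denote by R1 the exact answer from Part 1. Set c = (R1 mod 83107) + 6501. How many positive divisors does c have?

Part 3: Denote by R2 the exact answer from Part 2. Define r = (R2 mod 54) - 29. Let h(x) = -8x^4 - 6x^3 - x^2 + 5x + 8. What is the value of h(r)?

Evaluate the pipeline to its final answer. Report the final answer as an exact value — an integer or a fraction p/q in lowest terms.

Part 1: a(2) = -2*(-50) + 3*(31) = 193; iterating: a(2)=193, a(3)=-536, a(4)=1651, a(5)=-4910, a(6)=14773, a(7)=-44276, a(8)=132871, a(9)=-398570, a(10)=1195753, a(11)=-3587216, a(12)=10761691, a(13)=-32285030, a(14)=96855133, a(15)=-290565356, a(16)=871696111; answer 871696111
Part 2: R1 = 871696111; c = 76396; 76396 = 2^2 * 71 * 269; number of divisors = (2+1) * (1+1) * (1+1) = 12; answer 12
Part 3: R2 = 12; r = -17; -8*(-17)^4 - 6*(-17)^3 - 1*(-17)^2 + 5*(-17)^1 + 8 = (-668168) + (29478) + (-289) + (-85) + (8) = -639056; answer -639056

-639056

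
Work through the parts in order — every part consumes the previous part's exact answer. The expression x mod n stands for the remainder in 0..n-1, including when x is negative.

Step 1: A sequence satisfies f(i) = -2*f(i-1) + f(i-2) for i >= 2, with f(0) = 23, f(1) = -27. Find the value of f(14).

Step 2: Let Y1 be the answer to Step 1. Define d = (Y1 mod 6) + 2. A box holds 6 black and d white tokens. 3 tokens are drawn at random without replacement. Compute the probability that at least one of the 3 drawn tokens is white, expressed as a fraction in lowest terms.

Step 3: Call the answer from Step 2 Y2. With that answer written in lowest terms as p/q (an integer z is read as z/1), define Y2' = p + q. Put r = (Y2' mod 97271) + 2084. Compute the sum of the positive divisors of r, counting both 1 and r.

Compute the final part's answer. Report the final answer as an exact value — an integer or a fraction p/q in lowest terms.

3264

Step 1: f(2) = -2*(-27) + 1*(23) = 77; iterating: f(2)=77, f(3)=-181, f(4)=439, f(5)=-1059, f(6)=2557, f(7)=-6173, f(8)=14903, f(9)=-35979, f(10)=86861, f(11)=-209701, f(12)=506263, f(13)=-1222227, f(14)=2950717; answer 2950717
Step 2: Y1 = 2950717; d = 3; total draws C(9,3) = 84; complement C(6,3) = 20; favorable 84 - 20 = 64; P = 16/21; answer 16/21
Step 3: Y2 = 16/21; threaded value p + q = 37; r = 2121; 2121 = 3 * 7 * 101; sigma = (1 + 3) * (1 + 7) * (1 + 101) = 4 * 8 * 102 = 3264; answer 3264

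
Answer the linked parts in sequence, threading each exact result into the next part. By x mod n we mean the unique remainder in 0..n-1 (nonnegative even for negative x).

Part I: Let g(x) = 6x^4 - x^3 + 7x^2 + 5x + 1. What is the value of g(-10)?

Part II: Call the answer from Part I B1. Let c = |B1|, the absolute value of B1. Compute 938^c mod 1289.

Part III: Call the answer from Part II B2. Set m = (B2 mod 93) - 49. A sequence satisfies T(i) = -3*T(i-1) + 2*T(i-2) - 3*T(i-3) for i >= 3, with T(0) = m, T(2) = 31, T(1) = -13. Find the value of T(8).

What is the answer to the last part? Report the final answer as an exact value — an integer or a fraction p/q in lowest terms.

149711

Part I: 6*(-10)^4 - 1*(-10)^3 + 7*(-10)^2 + 5*(-10)^1 + 1 = (60000) + (1000) + (700) + (-50) + (1) = 61651; answer 61651
Part II: B1 = 61651; c = 61651; squarings mod 1289: 938^1=938, 938^2=746, 938^4=957, 938^8=659, 938^16=1177, 938^32=943, 938^64=1128, 938^128=141, 938^256=546, 938^512=357, 938^1024=1127, 938^2048=464, 938^4096=33, 938^8192=1089, 938^16384=41, 938^32768=392; 938^61651 = 938^1 * 938^2 * 938^16 * 938^64 * 938^128 * 938^4096 * 938^8192 * 938^16384 * 938^32768 = 269 (mod 1289); answer 269
Part III: B2 = 269; m = 34; T(3) = -3*(31) + 2*(-13) - 3*(34) = -221; iterating: T(3)=-221, T(4)=764, T(5)=-2827, T(6)=10672, T(7)=-39962, T(8)=149711; answer 149711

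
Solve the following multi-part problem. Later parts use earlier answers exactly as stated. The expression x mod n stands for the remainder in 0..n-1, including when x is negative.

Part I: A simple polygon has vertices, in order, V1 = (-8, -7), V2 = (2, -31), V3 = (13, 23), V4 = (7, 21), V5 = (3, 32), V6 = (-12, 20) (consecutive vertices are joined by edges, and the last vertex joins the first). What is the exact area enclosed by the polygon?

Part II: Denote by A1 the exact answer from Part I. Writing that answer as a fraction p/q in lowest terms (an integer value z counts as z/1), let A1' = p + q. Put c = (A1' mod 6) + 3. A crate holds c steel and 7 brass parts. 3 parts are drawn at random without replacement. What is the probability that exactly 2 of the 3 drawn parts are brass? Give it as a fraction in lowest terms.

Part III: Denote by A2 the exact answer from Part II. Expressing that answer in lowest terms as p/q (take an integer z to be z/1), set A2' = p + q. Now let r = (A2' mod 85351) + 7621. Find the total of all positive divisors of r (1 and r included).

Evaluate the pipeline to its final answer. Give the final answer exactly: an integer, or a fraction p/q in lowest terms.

10440

Part I: cross terms: (-8*-31 - 2*-7)=262, (2*23 - 13*-31)=449, (13*21 - 7*23)=112, (7*32 - 3*21)=161, (3*20 - -12*32)=444, (-12*-7 - -8*20)=244; twice the area = |1672| = 1672; area = 836; answer 836
Part II: A1 = 836; threaded value p + q = 837; c = 6; total draws C(13,3) = 286; favorable C(7,2)*C(6,1) = 126; P = 63/143; answer 63/143
Part III: A2 = 63/143; threaded value p + q = 206; r = 7827; 7827 = 3 * 2609; sigma = (1 + 3) * (1 + 2609) = 4 * 2610 = 10440; answer 10440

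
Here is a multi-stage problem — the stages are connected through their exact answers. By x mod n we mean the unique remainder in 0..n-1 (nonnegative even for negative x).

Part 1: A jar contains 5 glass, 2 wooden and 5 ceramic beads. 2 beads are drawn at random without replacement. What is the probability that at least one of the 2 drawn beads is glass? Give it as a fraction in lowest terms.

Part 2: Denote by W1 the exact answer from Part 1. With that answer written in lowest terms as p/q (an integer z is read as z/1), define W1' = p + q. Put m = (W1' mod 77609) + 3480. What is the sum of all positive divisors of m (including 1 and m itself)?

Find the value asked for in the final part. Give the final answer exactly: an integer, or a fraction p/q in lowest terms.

Part 1: total draws C(12,2) = 66; complement C(7,2) = 21; favorable 66 - 21 = 45; P = 15/22; answer 15/22
Part 2: W1 = 15/22; threaded value p + q = 37; m = 3517; 3517 is prime, so its only divisors are 1 and 3517; sigma = 1 + 3517 = 3518; answer 3518

3518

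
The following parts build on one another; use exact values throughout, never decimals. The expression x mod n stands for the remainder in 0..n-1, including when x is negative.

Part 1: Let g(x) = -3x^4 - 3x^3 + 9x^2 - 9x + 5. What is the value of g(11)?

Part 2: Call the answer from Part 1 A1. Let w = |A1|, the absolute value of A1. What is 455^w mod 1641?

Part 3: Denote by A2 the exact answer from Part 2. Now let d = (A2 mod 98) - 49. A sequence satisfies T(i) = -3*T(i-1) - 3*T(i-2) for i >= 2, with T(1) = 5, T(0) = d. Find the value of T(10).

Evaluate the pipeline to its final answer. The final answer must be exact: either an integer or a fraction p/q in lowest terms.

Part 1: -3*(11)^4 - 3*(11)^3 + 9*(11)^2 - 9*(11)^1 + 5 = (-43923) + (-3993) + (1089) + (-99) + (5) = -46921; answer -46921
Part 2: A1 = -46921; w = 46921; squarings mod 1641: 455^1=455, 455^2=259, 455^4=1441, 455^8=616, 455^16=385, 455^32=535, 455^64=691, 455^128=1591, 455^256=859, 455^512=1072, 455^1024=484, 455^2048=1234, 455^4096=1549, 455^8192=259, 455^16384=1441, 455^32768=616; 455^46921 = 455^1 * 455^8 * 455^64 * 455^256 * 455^512 * 455^1024 * 455^4096 * 455^8192 * 455^32768 = 464 (mod 1641); answer 464
Part 3: A2 = 464; d = 23; T(2) = -3*(5) - 3*(23) = -84; iterating: T(2)=-84, T(3)=237, T(4)=-459, T(5)=666, T(6)=-621, T(7)=-135, T(8)=2268, T(9)=-6399, T(10)=12393; answer 12393

12393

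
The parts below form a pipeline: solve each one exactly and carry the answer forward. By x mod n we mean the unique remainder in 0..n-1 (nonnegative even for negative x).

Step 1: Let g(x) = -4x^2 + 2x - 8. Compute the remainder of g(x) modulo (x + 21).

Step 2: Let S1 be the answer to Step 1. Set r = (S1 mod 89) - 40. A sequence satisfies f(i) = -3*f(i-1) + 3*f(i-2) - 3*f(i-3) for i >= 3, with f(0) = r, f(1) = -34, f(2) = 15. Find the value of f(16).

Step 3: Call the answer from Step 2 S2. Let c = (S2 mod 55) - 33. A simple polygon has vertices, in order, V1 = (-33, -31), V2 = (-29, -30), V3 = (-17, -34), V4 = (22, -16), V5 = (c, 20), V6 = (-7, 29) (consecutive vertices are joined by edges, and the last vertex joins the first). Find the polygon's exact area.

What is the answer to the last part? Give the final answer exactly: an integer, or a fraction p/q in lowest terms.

1603

Step 1: remainder = value at the root: -4*(-21)^2 + 2*(-21)^1 - 8 = (-1764) + (-42) + (-8) = -1814; answer -1814
Step 2: S1 = -1814; r = 15; f(3) = -3*(15) + 3*(-34) - 3*(15) = -192; iterating: f(3)=-192, f(4)=723, f(5)=-2790, f(6)=11115, f(7)=-43884, f(8)=173367, f(9)=-685098, f(10)=2707047, f(11)=-10696536, f(12)=42266043, f(13)=-167008878, f(14)=659914371, f(15)=-2607567876, f(16)=10303473375; answer 10303473375
Step 3: S2 = 10303473375; c = -3; cross terms: (-33*-30 - -29*-31)=91, (-29*-34 - -17*-30)=476, (-17*-16 - 22*-34)=1020, (22*20 - -3*-16)=392, (-3*29 - -7*20)=53, (-7*-31 - -33*29)=1174; twice the area = |3206| = 3206; area = 1603; answer 1603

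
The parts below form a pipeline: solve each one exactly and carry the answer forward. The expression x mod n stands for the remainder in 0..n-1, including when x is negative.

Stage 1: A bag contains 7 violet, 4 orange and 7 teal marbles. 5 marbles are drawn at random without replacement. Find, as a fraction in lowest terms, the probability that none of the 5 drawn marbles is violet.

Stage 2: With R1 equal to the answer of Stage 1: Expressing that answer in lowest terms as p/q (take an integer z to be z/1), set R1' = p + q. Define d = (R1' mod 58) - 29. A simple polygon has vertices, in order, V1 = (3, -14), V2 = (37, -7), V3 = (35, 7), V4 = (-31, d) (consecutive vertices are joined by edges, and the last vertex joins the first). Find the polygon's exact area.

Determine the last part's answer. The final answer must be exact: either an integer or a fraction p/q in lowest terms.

Stage 1: total draws C(18,5) = 8568; favorable C(11,5) = 462; P = 11/204; answer 11/204
Stage 2: R1 = 11/204; threaded value p + q = 215; d = 12; cross terms: (3*-7 - 37*-14)=497, (37*7 - 35*-7)=504, (35*12 - -31*7)=637, (-31*-14 - 3*12)=398; twice the area = |2036| = 2036; area = 1018; answer 1018

1018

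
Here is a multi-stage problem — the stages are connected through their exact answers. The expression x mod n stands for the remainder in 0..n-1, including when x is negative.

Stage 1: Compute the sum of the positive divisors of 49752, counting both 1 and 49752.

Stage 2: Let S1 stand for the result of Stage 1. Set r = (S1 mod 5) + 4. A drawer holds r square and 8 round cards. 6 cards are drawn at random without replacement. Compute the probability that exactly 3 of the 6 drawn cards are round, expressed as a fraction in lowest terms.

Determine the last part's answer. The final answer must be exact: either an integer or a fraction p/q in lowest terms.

Stage 1: 49752 = 2^3 * 3^2 * 691; sigma = (1 + 2 + 4 + 8) * (1 + 3 + 9) * (1 + 691) = 15 * 13 * 692 = 134940; answer 134940
Stage 2: S1 = 134940; r = 4; total draws C(12,6) = 924; favorable C(8,3)*C(4,3) = 224; P = 8/33; answer 8/33

8/33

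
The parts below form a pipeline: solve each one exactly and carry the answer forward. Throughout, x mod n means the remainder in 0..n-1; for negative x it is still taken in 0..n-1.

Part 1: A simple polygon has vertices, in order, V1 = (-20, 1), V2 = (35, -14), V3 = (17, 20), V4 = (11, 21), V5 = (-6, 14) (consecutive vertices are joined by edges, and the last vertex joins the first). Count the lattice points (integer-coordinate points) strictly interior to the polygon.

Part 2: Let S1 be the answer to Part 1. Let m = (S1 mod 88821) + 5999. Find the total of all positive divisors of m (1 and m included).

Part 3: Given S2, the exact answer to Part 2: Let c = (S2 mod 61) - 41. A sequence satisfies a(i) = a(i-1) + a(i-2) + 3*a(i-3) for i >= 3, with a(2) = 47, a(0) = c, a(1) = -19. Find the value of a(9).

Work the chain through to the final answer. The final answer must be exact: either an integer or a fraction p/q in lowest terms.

5741

Part 1: cross terms: (-20*-14 - 35*1)=245, (35*20 - 17*-14)=938, (17*21 - 11*20)=137, (11*14 - -6*21)=280, (-6*1 - -20*14)=274; twice the area = |1874| = 1874; area = 937; boundary points = 5 + 2 + 1 + 1 + 1 = 10; strictly interior points = area - boundary/2 + 1 = 933; answer 933
Part 2: S1 = 933; m = 6932; 6932 = 2^2 * 1733; sigma = (1 + 2 + 4) * (1 + 1733) = 7 * 1734 = 12138; answer 12138
Part 3: S2 = 12138; c = 19; a(3) = 1*(47) + 1*(-19) + 3*(19) = 85; iterating: a(3)=85, a(4)=75, a(5)=301, a(6)=631, a(7)=1157, a(8)=2691, a(9)=5741; answer 5741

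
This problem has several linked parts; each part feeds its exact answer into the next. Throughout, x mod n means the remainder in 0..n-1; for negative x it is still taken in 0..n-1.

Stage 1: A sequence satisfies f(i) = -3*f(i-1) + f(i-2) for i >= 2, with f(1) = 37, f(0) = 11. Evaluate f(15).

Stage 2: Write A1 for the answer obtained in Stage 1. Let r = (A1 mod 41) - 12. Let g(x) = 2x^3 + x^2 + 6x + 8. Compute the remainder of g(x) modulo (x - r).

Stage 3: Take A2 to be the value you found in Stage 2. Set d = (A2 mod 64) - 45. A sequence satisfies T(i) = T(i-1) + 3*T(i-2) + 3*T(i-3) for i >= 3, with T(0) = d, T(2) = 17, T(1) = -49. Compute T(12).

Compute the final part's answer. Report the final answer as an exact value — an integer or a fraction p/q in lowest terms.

-672817

Stage 1: f(2) = -3*(37) + 1*(11) = -100; iterating: f(2)=-100, f(3)=337, f(4)=-1111, f(5)=3670, f(6)=-12121, f(7)=40033, f(8)=-132220, f(9)=436693, f(10)=-1442299, f(11)=4763590, f(12)=-15733069, f(13)=51962797, f(14)=-171621460, f(15)=566827177; answer 566827177
Stage 2: A1 = 566827177; r = -8; remainder = value at the root: 2*(-8)^3 + 1*(-8)^2 + 6*(-8)^1 + 8 = (-1024) + (64) + (-48) + (8) = -1000; answer -1000
Stage 3: A2 = -1000; d = -21; T(3) = 1*(17) + 3*(-49) + 3*(-21) = -193; iterating: T(3)=-193, T(4)=-289, T(5)=-817, T(6)=-2263, T(7)=-5581, T(8)=-14821, T(9)=-38353, T(10)=-99559, T(11)=-259081, T(12)=-672817; answer -672817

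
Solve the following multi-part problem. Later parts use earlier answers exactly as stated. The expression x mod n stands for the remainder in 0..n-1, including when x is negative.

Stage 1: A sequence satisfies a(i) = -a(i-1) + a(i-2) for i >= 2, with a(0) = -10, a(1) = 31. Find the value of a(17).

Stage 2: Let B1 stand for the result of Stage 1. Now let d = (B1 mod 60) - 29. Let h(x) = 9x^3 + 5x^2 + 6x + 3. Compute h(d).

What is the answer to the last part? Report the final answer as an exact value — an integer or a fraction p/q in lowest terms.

4979

Stage 1: a(2) = -1*(31) + 1*(-10) = -41; iterating: a(2)=-41, a(3)=72, a(4)=-113, a(5)=185, a(6)=-298, a(7)=483, a(8)=-781, a(9)=1264, a(10)=-2045, a(11)=3309, a(12)=-5354, a(13)=8663, a(14)=-14017, a(15)=22680, a(16)=-36697, a(17)=59377; answer 59377
Stage 2: B1 = 59377; d = 8; 9*(8)^3 + 5*(8)^2 + 6*(8)^1 + 3 = (4608) + (320) + (48) + (3) = 4979; answer 4979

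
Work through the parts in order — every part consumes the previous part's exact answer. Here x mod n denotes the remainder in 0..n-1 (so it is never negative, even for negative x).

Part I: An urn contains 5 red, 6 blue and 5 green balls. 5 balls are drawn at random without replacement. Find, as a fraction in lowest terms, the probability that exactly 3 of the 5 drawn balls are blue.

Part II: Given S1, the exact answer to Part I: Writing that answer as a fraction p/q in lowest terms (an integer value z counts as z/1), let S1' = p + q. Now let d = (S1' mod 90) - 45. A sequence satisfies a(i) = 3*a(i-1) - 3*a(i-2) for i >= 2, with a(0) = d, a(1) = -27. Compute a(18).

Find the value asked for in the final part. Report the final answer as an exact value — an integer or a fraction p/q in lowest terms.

-669222

Part I: total draws C(16,5) = 4368; favorable C(6,3)*C(10,2) = 900; P = 75/364; answer 75/364
Part II: S1 = 75/364; threaded value p + q = 439; d = 34; a(2) = 3*(-27) - 3*(34) = -183; iterating: a(2)=-183, a(3)=-468, a(4)=-855, a(5)=-1161, a(6)=-918, a(7)=729, a(8)=4941, a(9)=12636, a(10)=23085, a(11)=31347, a(12)=24786, a(13)=-19683, a(14)=-133407, a(15)=-341172, a(16)=-623295, a(17)=-846369, a(18)=-669222; answer -669222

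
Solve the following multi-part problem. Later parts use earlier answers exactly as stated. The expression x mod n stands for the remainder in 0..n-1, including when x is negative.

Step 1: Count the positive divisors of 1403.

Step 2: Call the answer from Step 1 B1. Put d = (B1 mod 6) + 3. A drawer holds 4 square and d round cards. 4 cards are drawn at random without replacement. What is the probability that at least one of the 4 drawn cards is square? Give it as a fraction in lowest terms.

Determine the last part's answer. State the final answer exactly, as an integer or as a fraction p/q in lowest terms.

59/66

Step 1: 1403 = 23 * 61; number of divisors = (1+1) * (1+1) = 4; answer 4
Step 2: B1 = 4; d = 7; total draws C(11,4) = 330; complement C(7,4) = 35; favorable 330 - 35 = 295; P = 59/66; answer 59/66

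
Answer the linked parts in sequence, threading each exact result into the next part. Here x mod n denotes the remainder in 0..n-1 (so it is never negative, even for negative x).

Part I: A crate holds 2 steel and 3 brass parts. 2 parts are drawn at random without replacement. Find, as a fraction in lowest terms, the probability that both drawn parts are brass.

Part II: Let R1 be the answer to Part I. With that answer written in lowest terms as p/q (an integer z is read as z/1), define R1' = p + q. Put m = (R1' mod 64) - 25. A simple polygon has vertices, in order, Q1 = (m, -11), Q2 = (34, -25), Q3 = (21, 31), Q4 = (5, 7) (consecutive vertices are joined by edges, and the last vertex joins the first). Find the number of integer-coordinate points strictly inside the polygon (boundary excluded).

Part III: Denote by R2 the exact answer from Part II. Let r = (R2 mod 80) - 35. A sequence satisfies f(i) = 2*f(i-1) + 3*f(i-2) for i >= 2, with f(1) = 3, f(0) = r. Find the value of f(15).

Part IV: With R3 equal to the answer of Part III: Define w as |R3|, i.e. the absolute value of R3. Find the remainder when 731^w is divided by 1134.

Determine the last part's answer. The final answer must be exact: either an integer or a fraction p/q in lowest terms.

755

Part I: total draws C(5,2) = 10; favorable C(3,2) = 3; P = 3/10; answer 3/10
Part II: R1 = 3/10; threaded value p + q = 13; m = -12; cross terms: (-12*-25 - 34*-11)=674, (34*31 - 21*-25)=1579, (21*7 - 5*31)=-8, (5*-11 - -12*7)=29; twice the area = |2274| = 2274; area = 1137; boundary points = 2 + 1 + 8 + 1 = 12; strictly interior points = area - boundary/2 + 1 = 1132; answer 1132
Part III: R2 = 1132; r = -23; f(2) = 2*(3) + 3*(-23) = -63; iterating: f(2)=-63, f(3)=-117, f(4)=-423, f(5)=-1197, f(6)=-3663, f(7)=-10917, f(8)=-32823, f(9)=-98397, f(10)=-295263, f(11)=-885717, f(12)=-2657223, f(13)=-7971597, f(14)=-23914863, f(15)=-71744517; answer -71744517
Part IV: R3 = -71744517; w = 71744517; squarings mod 1134: 731^1=731, 731^2=247, 731^4=907, 731^8=499, 731^16=655, 731^32=373, 731^64=781, 731^128=1003, 731^256=151, 731^512=121, 731^1024=1033, 731^2048=1129, 731^4096=25, 731^8192=625, 731^16384=529, 731^32768=877, 731^65536=277, 731^131072=751, 731^262144=403, 731^524288=247, 731^1048576=907, 731^2097152=499, 731^4194304=655, 731^8388608=373, 731^16777216=781, 731^33554432=1003, 731^67108864=151; 731^71744517 = 731^1 * 731^4 * 731^1024 * 731^2048 * 731^4096 * 731^8192 * 731^32768 * 731^131072 * 731^262144 * 731^4194304 * 731^67108864 = 755 (mod 1134); answer 755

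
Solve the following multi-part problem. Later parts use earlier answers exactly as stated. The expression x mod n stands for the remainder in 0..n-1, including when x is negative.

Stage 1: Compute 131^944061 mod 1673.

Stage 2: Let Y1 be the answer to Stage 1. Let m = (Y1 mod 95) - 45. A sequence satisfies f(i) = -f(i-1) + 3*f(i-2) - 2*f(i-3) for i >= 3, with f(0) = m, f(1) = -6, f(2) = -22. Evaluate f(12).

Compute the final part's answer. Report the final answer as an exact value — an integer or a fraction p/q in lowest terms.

-258808

Stage 1: squarings mod 1673: 131^1=131, 131^2=431, 131^4=58, 131^8=18, 131^16=324, 131^32=1250, 131^64=1591, 131^128=32, 131^256=1024, 131^512=1278, 131^1024=436, 131^2048=1047, 131^4096=394, 131^8192=1320, 131^16384=807, 131^32768=452, 131^65536=198, 131^131072=725, 131^262144=303, 131^524288=1467; 131^944061 = 131^1 * 131^4 * 131^8 * 131^16 * 131^32 * 131^128 * 131^256 * 131^512 * 131^1024 * 131^8192 * 131^16384 * 131^131072 * 131^262144 * 131^524288 = 195 (mod 1673); answer 195
Stage 2: Y1 = 195; m = -40; f(3) = -1*(-22) + 3*(-6) - 2*(-40) = 84; iterating: f(3)=84, f(4)=-138, f(5)=434, f(6)=-1016, f(7)=2594, f(8)=-6510, f(9)=16324, f(10)=-41042, f(11)=103034, f(12)=-258808; answer -258808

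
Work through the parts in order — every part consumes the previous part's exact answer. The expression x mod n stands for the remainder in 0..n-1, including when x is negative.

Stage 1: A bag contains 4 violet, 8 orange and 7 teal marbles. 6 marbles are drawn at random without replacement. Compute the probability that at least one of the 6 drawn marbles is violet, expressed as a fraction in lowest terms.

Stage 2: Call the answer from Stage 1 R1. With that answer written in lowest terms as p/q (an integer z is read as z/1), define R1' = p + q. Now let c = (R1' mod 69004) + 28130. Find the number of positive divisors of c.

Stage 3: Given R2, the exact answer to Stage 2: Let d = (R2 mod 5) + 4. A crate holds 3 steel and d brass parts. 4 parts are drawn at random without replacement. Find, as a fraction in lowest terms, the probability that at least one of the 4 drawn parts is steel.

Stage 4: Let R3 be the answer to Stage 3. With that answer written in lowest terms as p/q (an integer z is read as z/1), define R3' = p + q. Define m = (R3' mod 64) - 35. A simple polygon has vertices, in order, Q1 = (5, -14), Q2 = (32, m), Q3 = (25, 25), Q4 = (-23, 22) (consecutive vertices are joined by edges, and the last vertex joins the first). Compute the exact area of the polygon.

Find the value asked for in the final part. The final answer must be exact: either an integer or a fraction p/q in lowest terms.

Stage 1: total draws C(19,6) = 27132; complement C(15,6) = 5005; favorable 27132 - 5005 = 22127; P = 3161/3876; answer 3161/3876
Stage 2: R1 = 3161/3876; threaded value p + q = 7037; c = 35167; 35167 = 11 * 23 * 139; number of divisors = (1+1) * (1+1) * (1+1) = 8; answer 8
Stage 3: R2 = 8; d = 7; total draws C(10,4) = 210; complement C(7,4) = 35; favorable 210 - 35 = 175; P = 5/6; answer 5/6
Stage 4: R3 = 5/6; threaded value p + q = 11; m = -24; cross terms: (5*-24 - 32*-14)=328, (32*25 - 25*-24)=1400, (25*22 - -23*25)=1125, (-23*-14 - 5*22)=212; twice the area = |3065| = 3065; area = 3065/2; answer 3065/2

3065/2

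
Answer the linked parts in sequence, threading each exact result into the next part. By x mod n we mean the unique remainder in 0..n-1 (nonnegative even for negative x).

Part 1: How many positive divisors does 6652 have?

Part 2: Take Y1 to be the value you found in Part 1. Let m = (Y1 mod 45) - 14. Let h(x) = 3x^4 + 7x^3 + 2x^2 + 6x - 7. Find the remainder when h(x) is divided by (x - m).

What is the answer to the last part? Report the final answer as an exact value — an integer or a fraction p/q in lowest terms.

8777

Part 1: 6652 = 2^2 * 1663; number of divisors = (2+1) * (1+1) = 6; answer 6
Part 2: Y1 = 6; m = -8; remainder = value at the root: 3*(-8)^4 + 7*(-8)^3 + 2*(-8)^2 + 6*(-8)^1 - 7 = (12288) + (-3584) + (128) + (-48) + (-7) = 8777; answer 8777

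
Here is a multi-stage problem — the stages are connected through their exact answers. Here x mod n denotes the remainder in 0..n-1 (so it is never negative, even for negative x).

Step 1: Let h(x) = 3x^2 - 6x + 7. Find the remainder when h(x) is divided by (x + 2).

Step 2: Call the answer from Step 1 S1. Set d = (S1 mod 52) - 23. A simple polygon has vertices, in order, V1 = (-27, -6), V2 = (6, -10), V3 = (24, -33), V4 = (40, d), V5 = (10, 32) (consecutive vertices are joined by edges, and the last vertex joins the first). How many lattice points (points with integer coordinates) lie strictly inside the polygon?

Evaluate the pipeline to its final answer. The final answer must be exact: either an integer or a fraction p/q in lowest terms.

1928

Step 1: remainder = value at the root: 3*(-2)^2 - 6*(-2)^1 + 7 = (12) + (12) + (7) = 31; answer 31
Step 2: S1 = 31; d = 8; cross terms: (-27*-10 - 6*-6)=306, (6*-33 - 24*-10)=42, (24*8 - 40*-33)=1512, (40*32 - 10*8)=1200, (10*-6 - -27*32)=804; twice the area = |3864| = 3864; area = 1932; boundary points = 1 + 1 + 1 + 6 + 1 = 10; strictly interior points = area - boundary/2 + 1 = 1928; answer 1928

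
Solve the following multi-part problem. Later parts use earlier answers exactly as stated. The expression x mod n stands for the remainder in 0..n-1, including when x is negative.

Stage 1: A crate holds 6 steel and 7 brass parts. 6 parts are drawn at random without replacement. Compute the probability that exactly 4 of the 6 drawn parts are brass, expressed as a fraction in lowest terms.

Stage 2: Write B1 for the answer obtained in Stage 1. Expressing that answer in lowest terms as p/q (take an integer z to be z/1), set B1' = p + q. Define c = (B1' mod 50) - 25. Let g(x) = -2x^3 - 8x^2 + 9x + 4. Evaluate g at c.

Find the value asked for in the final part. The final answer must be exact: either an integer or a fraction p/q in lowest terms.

-24966

Stage 1: total draws C(13,6) = 1716; favorable C(7,4)*C(6,2) = 525; P = 175/572; answer 175/572
Stage 2: B1 = 175/572; threaded value p + q = 747; c = 22; -2*(22)^3 - 8*(22)^2 + 9*(22)^1 + 4 = (-21296) + (-3872) + (198) + (4) = -24966; answer -24966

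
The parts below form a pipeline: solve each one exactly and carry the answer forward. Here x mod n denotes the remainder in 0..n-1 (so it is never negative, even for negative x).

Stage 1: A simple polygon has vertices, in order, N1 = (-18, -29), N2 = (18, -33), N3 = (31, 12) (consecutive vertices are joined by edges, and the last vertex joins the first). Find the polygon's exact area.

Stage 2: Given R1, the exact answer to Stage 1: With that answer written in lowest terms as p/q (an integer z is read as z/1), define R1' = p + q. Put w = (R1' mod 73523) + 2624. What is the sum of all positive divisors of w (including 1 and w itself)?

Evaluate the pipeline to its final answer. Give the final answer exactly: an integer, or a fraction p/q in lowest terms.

Stage 1: cross terms: (-18*-33 - 18*-29)=1116, (18*12 - 31*-33)=1239, (31*-29 - -18*12)=-683; twice the area = |1672| = 1672; area = 836; answer 836
Stage 2: R1 = 836; threaded value p + q = 837; w = 3461; 3461 is prime, so its only divisors are 1 and 3461; sigma = 1 + 3461 = 3462; answer 3462

3462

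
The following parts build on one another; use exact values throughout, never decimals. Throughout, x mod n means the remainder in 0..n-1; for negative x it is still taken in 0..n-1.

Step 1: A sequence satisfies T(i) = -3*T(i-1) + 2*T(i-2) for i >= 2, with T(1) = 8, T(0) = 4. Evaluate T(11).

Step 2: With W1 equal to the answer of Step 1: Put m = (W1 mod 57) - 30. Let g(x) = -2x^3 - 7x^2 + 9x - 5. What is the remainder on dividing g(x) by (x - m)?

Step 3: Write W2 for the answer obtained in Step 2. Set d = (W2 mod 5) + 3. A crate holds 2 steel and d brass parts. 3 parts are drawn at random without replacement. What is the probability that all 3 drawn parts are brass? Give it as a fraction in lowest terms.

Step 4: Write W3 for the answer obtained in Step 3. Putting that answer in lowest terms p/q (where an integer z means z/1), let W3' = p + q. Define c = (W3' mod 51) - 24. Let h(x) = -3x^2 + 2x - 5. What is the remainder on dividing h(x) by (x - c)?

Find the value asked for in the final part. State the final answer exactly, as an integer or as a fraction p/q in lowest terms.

Step 1: T(2) = -3*(8) + 2*(4) = -16; iterating: T(2)=-16, T(3)=64, T(4)=-224, T(5)=800, T(6)=-2848, T(7)=10144, T(8)=-36128, T(9)=128672, T(10)=-458272, T(11)=1632160; answer 1632160
Step 2: W1 = 1632160; m = -8; remainder = value at the root: -2*(-8)^3 - 7*(-8)^2 + 9*(-8)^1 - 5 = (1024) + (-448) + (-72) + (-5) = 499; answer 499
Step 3: W2 = 499; d = 7; total draws C(9,3) = 84; favorable C(7,3) = 35; P = 5/12; answer 5/12
Step 4: W3 = 5/12; threaded value p + q = 17; c = -7; remainder = value at the root: -3*(-7)^2 + 2*(-7)^1 - 5 = (-147) + (-14) + (-5) = -166; answer -166

-166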